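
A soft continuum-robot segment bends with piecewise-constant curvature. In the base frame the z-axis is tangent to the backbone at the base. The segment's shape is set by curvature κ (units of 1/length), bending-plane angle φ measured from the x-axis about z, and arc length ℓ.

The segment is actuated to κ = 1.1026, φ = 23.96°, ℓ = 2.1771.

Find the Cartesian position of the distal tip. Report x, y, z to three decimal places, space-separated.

1.440 0.640 0.612

θ = κ·ℓ = 1.1026 × 2.1771 = 2.40047 rad
ρ = (1 − cos θ)/κ = (1 − -0.73771)/1.1026 = 1.57601
z = sin θ / κ = 0.67512/1.1026 = 0.61229
x = ρ cos φ = 1.57601 × cos(23.96°) = 1.44021
y = ρ sin φ = 1.57601 × sin(23.96°) = 0.64002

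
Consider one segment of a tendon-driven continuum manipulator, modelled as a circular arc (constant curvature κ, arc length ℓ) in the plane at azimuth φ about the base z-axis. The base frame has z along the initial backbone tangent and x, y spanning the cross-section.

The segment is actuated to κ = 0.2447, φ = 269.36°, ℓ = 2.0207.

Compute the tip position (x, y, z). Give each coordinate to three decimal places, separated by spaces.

-0.005 -0.489 1.939

θ = κ·ℓ = 0.2447 × 2.0207 = 0.49447 rad
ρ = (1 − cos θ)/κ = (1 − 0.88022)/0.2447 = 0.48949
z = sin θ / κ = 0.47456/0.2447 = 1.93936
x = ρ cos φ = 0.48949 × cos(269.36°) = -0.00547
y = ρ sin φ = 0.48949 × sin(269.36°) = -0.48946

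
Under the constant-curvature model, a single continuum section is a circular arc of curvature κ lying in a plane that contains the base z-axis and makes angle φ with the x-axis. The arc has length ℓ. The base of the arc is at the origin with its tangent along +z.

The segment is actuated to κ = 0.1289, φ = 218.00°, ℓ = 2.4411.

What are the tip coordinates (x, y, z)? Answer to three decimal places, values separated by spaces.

-0.300 -0.235 2.401

θ = κ·ℓ = 0.1289 × 2.4411 = 0.31466 rad
ρ = (1 − cos θ)/κ = (1 − 0.95090)/0.1289 = 0.38090
z = sin θ / κ = 0.30949/0.1289 = 2.40102
x = ρ cos φ = 0.38090 × cos(218.00°) = -0.30015
y = ρ sin φ = 0.38090 × sin(218.00°) = -0.23450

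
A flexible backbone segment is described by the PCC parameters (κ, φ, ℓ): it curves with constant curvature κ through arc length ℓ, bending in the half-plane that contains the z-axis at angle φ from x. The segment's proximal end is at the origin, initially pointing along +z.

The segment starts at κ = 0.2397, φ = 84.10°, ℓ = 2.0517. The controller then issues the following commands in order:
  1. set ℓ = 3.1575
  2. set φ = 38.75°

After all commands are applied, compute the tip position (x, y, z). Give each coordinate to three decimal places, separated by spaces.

0.888 0.713 2.865

initial: κ=0.2397, φ=84.10°, ℓ=2.0517
cmd 1: set ℓ=3.1575 → (κ,φ,ℓ)=(0.2397,84.10°,3.1575) → tip=(0.1171,1.1329,2.8646)
cmd 2: set φ=38.75° → (κ,φ,ℓ)=(0.2397,38.75°,3.1575) → tip=(0.8882,0.7129,2.8646)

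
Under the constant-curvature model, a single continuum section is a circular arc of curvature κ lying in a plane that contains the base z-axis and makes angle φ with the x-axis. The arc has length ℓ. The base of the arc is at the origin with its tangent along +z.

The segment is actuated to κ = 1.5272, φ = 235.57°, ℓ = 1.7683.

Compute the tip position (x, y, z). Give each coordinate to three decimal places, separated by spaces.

-0.705 -1.028 0.280

θ = κ·ℓ = 1.5272 × 1.7683 = 2.70055 rad
ρ = (1 − cos θ)/κ = (1 − -0.90431)/1.5272 = 1.24693
z = sin θ / κ = 0.42688/1.5272 = 0.27952
x = ρ cos φ = 1.24693 × cos(235.57°) = -0.70501
y = ρ sin φ = 1.24693 × sin(235.57°) = -1.02849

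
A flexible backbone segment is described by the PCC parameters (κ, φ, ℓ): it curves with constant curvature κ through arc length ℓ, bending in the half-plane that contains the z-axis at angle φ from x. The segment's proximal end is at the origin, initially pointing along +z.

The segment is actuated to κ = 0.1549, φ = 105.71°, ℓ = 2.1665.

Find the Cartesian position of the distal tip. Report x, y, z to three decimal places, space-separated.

-0.098 0.347 2.126

θ = κ·ℓ = 0.1549 × 2.1665 = 0.33559 rad
ρ = (1 − cos θ)/κ = (1 − 0.94422)/0.1549 = 0.36013
z = sin θ / κ = 0.32933/0.1549 = 2.12606
x = ρ cos φ = 0.36013 × cos(105.71°) = -0.09751
y = ρ sin φ = 0.36013 × sin(105.71°) = 0.34668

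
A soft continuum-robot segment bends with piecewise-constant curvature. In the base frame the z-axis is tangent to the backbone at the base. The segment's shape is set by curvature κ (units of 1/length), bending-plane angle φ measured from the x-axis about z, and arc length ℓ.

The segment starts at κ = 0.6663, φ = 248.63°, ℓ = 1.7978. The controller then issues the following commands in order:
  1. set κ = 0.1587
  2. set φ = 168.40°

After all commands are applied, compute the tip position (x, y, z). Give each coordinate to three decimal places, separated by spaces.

-0.250 0.051 1.774

initial: κ=0.6663, φ=248.63°, ℓ=1.7978
cmd 1: set κ=0.1587 → (κ,φ,ℓ)=(0.1587,248.63°,1.7978) → tip=(-0.0928,-0.2372,1.7735)
cmd 2: set φ=168.40° → (κ,φ,ℓ)=(0.1587,168.40°,1.7978) → tip=(-0.2495,0.0512,1.7735)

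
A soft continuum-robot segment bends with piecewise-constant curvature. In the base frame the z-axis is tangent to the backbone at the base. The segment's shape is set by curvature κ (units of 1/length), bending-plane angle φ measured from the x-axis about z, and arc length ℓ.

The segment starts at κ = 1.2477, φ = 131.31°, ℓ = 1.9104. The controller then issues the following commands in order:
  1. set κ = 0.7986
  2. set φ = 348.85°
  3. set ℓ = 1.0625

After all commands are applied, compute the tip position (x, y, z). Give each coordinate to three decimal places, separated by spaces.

initial: κ=1.2477, φ=131.31°, ℓ=1.9104
cmd 1: set κ=0.7986 → (κ,φ,ℓ)=(0.7986,131.31°,1.9104) → tip=(-0.7893,0.8981,1.2509)
cmd 2: set φ=348.85° → (κ,φ,ℓ)=(0.7986,348.85°,1.9104) → tip=(1.1731,-0.2312,1.2509)
cmd 3: set ℓ=1.0625 → (κ,φ,ℓ)=(0.7986,348.85°,1.0625) → tip=(0.4164,-0.0821,0.9395)

0.416 -0.082 0.940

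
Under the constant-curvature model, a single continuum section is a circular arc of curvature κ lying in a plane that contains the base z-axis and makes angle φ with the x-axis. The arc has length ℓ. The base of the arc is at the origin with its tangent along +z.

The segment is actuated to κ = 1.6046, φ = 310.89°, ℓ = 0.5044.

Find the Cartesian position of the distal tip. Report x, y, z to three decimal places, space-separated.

θ = κ·ℓ = 1.6046 × 0.5044 = 0.80936 rad
ρ = (1 − cos θ)/κ = (1 − 0.68996)/1.6046 = 0.19322
z = sin θ / κ = 0.72385/1.6046 = 0.45111
x = ρ cos φ = 0.19322 × cos(310.89°) = 0.12648
y = ρ sin φ = 0.19322 × sin(310.89°) = -0.14607

0.126 -0.146 0.451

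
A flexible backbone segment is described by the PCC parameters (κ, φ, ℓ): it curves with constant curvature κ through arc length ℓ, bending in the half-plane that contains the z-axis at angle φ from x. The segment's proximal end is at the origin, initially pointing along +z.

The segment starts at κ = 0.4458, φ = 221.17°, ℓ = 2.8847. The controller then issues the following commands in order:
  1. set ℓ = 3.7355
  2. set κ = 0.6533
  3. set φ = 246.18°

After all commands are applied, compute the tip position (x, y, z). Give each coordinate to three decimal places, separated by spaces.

initial: κ=0.4458, φ=221.17°, ℓ=2.8847
cmd 1: set ℓ=3.7355 → (κ,φ,ℓ)=(0.4458,221.17°,3.7355) → tip=(-1.8479,-1.6160,2.2332)
cmd 2: set κ=0.6533 → (κ,φ,ℓ)=(0.6533,221.17°,3.7355) → tip=(-2.0326,-1.7776,0.9875)
cmd 3: set φ=246.18° → (κ,φ,ℓ)=(0.6533,246.18°,3.7355) → tip=(-1.0905,-2.4702,0.9875)

-1.091 -2.470 0.987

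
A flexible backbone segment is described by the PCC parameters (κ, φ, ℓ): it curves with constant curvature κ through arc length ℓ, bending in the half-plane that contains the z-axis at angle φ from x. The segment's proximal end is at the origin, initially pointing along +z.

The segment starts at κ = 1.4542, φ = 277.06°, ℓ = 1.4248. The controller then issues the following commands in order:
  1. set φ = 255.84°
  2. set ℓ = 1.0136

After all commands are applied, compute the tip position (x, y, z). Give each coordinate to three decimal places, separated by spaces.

initial: κ=1.4542, φ=277.06°, ℓ=1.4248
cmd 1: set φ=255.84° → (κ,φ,ℓ)=(1.4542,255.84°,1.4248) → tip=(-0.2490,-0.9871,0.6031)
cmd 2: set ℓ=1.0136 → (κ,φ,ℓ)=(1.4542,255.84°,1.0136) → tip=(-0.1520,-0.6023,0.6844)

-0.152 -0.602 0.684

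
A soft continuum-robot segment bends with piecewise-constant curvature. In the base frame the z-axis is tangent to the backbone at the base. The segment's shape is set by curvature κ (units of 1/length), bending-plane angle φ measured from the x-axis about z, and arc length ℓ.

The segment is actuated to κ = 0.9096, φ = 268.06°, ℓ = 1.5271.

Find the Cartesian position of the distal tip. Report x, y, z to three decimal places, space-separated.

θ = κ·ℓ = 0.9096 × 1.5271 = 1.38905 rad
ρ = (1 − cos θ)/κ = (1 − 0.18075)/0.9096 = 0.90067
z = sin θ / κ = 0.98353/0.9096 = 1.08128
x = ρ cos φ = 0.90067 × cos(268.06°) = -0.03049
y = ρ sin φ = 0.90067 × sin(268.06°) = -0.90016

-0.030 -0.900 1.081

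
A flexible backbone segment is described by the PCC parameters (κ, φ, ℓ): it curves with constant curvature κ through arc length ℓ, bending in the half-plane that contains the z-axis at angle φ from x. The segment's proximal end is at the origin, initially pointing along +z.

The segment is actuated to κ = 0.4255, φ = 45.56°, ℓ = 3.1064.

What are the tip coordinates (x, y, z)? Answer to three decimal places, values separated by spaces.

1.240 1.264 2.278

θ = κ·ℓ = 0.4255 × 3.1064 = 1.32177 rad
ρ = (1 − cos θ)/κ = (1 − 0.24646)/0.4255 = 1.77096
z = sin θ / κ = 0.96915/0.4255 = 2.27768
x = ρ cos φ = 1.77096 × cos(45.56°) = 1.23996
y = ρ sin φ = 1.77096 × sin(45.56°) = 1.26444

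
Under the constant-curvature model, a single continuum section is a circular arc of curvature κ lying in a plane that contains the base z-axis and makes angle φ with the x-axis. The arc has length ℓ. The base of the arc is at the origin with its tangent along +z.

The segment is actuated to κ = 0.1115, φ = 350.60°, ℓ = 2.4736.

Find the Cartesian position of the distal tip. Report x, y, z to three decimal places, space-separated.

0.334 -0.055 2.442

θ = κ·ℓ = 0.1115 × 2.4736 = 0.27581 rad
ρ = (1 − cos θ)/κ = (1 − 0.96221)/0.1115 = 0.33896
z = sin θ / κ = 0.27232/0.1115 = 2.44236
x = ρ cos φ = 0.33896 × cos(350.60°) = 0.33441
y = ρ sin φ = 0.33896 × sin(350.60°) = -0.05536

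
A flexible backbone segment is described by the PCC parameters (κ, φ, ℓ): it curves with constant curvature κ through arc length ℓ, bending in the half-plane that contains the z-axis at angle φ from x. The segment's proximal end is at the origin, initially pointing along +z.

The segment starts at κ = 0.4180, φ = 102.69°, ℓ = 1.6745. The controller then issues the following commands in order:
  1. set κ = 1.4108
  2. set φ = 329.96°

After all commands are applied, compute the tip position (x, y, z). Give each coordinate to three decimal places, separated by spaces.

initial: κ=0.4180, φ=102.69°, ℓ=1.6745
cmd 1: set κ=1.4108 → (κ,φ,ℓ)=(1.4108,102.69°,1.6745) → tip=(-0.2665,1.1835,0.4981)
cmd 2: set φ=329.96° → (κ,φ,ℓ)=(1.4108,329.96°,1.6745) → tip=(1.0502,-0.6073,0.4981)

1.050 -0.607 0.498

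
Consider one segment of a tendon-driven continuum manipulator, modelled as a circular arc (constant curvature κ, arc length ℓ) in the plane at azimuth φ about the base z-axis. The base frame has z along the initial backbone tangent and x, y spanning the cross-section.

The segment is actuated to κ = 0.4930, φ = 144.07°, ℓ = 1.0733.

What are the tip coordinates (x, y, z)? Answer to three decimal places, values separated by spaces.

-0.225 0.163 1.024

θ = κ·ℓ = 0.4930 × 1.0733 = 0.52914 rad
ρ = (1 − cos θ)/κ = (1 − 0.86324)/0.4930 = 0.27740
z = sin θ / κ = 0.50479/0.4930 = 1.02391
x = ρ cos φ = 0.27740 × cos(144.07°) = -0.22462
y = ρ sin φ = 0.27740 × sin(144.07°) = 0.16278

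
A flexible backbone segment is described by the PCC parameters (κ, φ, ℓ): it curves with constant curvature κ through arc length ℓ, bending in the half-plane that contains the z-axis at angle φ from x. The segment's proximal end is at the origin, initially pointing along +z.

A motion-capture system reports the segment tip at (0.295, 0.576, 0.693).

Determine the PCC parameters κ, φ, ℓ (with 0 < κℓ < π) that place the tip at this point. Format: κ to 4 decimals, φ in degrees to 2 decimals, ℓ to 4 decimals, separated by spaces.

1.4396 62.88 1.0436

ρ = √(x²+y²) = √(0.295² + 0.576²) = 0.64715
φ = atan2(y, x) mod 360° = atan2(0.576, 0.295) = 62.8806°
|p|² = ρ² + z² = 0.64715² + 0.693² = 0.89905
κ = 2ρ / |p|² = 2×0.64715 / 0.89905 = 1.43963
θ = 2·atan2(ρ, z) = 2·atan2(0.64715, 0.693) = 1.50240 rad
ℓ = θ/κ = 1.50240/1.43963 = 1.04360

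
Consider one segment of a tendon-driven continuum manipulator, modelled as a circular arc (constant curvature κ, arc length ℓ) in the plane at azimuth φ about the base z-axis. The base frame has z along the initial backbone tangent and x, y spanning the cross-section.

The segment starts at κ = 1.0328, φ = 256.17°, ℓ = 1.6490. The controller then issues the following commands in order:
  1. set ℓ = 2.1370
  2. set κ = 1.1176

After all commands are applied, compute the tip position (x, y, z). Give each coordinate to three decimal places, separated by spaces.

initial: κ=1.0328, φ=256.17°, ℓ=1.6490
cmd 1: set ℓ=2.1370 → (κ,φ,ℓ)=(1.0328,256.17°,2.1370) → tip=(-0.3690,-1.4988,0.7788)
cmd 2: set κ=1.1176 → (κ,φ,ℓ)=(1.1176,256.17°,2.1370) → tip=(-0.3699,-1.5026,0.6121)

-0.370 -1.503 0.612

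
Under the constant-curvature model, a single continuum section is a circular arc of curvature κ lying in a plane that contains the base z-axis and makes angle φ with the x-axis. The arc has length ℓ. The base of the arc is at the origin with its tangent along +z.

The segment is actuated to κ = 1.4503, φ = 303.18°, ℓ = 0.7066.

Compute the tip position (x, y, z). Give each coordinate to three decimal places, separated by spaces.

θ = κ·ℓ = 1.4503 × 0.7066 = 1.02478 rad
ρ = (1 − cos θ)/κ = (1 − 0.51929)/1.4503 = 0.33146
z = sin θ / κ = 0.85460/1.4503 = 0.58926
x = ρ cos φ = 0.33146 × cos(303.18°) = 0.18140
y = ρ sin φ = 0.33146 × sin(303.18°) = -0.27742

0.181 -0.277 0.589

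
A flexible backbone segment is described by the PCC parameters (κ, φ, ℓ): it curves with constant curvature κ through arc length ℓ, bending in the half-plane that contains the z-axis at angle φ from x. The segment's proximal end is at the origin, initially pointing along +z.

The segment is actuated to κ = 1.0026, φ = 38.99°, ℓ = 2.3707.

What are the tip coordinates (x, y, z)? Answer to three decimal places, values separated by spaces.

θ = κ·ℓ = 1.0026 × 2.3707 = 2.37686 rad
ρ = (1 − cos θ)/κ = (1 − -0.72157)/1.0026 = 1.71711
z = sin θ / κ = 0.69234/1.0026 = 0.69055
x = ρ cos φ = 1.71711 × cos(38.99°) = 1.33463
y = ρ sin φ = 1.71711 × sin(38.99°) = 1.08038

1.335 1.080 0.691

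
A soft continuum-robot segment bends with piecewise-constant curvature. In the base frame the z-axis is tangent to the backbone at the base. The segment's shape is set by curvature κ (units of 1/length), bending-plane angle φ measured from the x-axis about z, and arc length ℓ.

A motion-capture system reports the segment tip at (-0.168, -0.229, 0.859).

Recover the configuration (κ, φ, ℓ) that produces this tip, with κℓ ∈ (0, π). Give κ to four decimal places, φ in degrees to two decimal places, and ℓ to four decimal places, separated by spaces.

ρ = √(x²+y²) = √(-0.168² + -0.229²) = 0.28402
φ = atan2(y, x) mod 360° = atan2(-0.229, -0.168) = 233.7353°
|p|² = ρ² + z² = 0.28402² + 0.859² = 0.81855
κ = 2ρ / |p|² = 2×0.28402 / 0.81855 = 0.69395
θ = 2·atan2(ρ, z) = 2·atan2(0.28402, 0.859) = 0.63864 rad
ℓ = θ/κ = 0.63864/0.69395 = 0.92030

0.6940 233.74 0.9203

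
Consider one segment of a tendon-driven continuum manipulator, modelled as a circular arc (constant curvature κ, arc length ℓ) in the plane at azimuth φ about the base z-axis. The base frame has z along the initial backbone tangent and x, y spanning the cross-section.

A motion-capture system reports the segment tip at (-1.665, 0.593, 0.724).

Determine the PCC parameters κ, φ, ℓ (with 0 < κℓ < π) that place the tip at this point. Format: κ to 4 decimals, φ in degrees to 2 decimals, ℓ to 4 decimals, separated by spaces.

ρ = √(x²+y²) = √(-1.665² + 0.593²) = 1.76745
φ = atan2(y, x) mod 360° = atan2(0.593, -1.665) = 160.3963°
|p|² = ρ² + z² = 1.76745² + 0.724² = 3.64805
κ = 2ρ / |p|² = 2×1.76745 / 3.64805 = 0.96898
θ = 2·atan2(ρ, z) = 2·atan2(1.76745, 0.724) = 2.36403 rad
ℓ = θ/κ = 2.36403/0.96898 = 2.43971

0.9690 160.40 2.4397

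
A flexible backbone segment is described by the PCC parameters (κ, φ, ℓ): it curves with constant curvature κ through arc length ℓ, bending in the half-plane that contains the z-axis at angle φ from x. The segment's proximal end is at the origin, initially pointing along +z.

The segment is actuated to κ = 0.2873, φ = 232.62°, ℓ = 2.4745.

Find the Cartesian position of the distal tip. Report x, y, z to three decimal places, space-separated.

θ = κ·ℓ = 0.2873 × 2.4745 = 0.71092 rad
ρ = (1 − cos θ)/κ = (1 − 0.75776)/0.2873 = 0.84316
z = sin θ / κ = 0.65253/0.2873 = 2.27126
x = ρ cos φ = 0.84316 × cos(232.62°) = -0.51188
y = ρ sin φ = 0.84316 × sin(232.62°) = -0.67000

-0.512 -0.670 2.271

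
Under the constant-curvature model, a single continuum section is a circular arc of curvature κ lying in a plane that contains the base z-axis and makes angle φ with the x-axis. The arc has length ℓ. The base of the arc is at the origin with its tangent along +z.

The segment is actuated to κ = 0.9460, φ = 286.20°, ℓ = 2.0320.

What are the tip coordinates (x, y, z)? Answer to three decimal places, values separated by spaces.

θ = κ·ℓ = 0.9460 × 2.0320 = 1.92227 rad
ρ = (1 − cos θ)/κ = (1 − -0.34428)/0.9460 = 1.42102
z = sin θ / κ = 0.93887/0.9460 = 0.99246
x = ρ cos φ = 1.42102 × cos(286.20°) = 0.39645
y = ρ sin φ = 1.42102 × sin(286.20°) = -1.36460

0.396 -1.365 0.992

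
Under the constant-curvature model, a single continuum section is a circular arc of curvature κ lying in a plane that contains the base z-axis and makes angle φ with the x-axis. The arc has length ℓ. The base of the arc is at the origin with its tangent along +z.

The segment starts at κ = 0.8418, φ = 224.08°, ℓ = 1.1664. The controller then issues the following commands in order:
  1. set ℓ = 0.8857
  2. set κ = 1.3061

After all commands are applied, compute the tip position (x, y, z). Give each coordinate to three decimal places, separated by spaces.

-0.329 -0.318 0.701

initial: κ=0.8418, φ=224.08°, ℓ=1.1664
cmd 1: set ℓ=0.8857 → (κ,φ,ℓ)=(0.8418,224.08°,0.8857) → tip=(-0.2264,-0.2192,0.8059)
cmd 2: set κ=1.3061 → (κ,φ,ℓ)=(1.3061,224.08°,0.8857) → tip=(-0.3288,-0.3184,0.7010)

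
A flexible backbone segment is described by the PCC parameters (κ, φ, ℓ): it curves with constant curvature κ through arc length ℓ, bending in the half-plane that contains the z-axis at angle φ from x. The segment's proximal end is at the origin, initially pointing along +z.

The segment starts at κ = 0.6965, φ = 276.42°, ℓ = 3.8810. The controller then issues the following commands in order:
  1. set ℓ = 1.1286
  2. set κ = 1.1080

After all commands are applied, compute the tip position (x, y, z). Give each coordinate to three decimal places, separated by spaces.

0.069 -0.614 0.857

initial: κ=0.6965, φ=276.42°, ℓ=3.8810
cmd 1: set ℓ=1.1286 → (κ,φ,ℓ)=(0.6965,276.42°,1.1286) → tip=(0.0471,-0.4186,1.0159)
cmd 2: set κ=1.1080 → (κ,φ,ℓ)=(1.1080,276.42°,1.1286) → tip=(0.0691,-0.6145,0.8566)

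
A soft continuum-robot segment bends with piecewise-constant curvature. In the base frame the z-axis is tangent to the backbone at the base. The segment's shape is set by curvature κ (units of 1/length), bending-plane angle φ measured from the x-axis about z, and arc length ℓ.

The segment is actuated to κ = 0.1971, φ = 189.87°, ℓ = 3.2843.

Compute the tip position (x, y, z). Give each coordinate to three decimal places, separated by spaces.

θ = κ·ℓ = 0.1971 × 3.2843 = 0.64734 rad
ρ = (1 − cos θ)/κ = (1 − 0.79769)/0.1971 = 1.02642
z = sin θ / κ = 0.60306/0.1971 = 3.05968
x = ρ cos φ = 1.02642 × cos(189.87°) = -1.01122
y = ρ sin φ = 1.02642 × sin(189.87°) = -0.17594

-1.011 -0.176 3.060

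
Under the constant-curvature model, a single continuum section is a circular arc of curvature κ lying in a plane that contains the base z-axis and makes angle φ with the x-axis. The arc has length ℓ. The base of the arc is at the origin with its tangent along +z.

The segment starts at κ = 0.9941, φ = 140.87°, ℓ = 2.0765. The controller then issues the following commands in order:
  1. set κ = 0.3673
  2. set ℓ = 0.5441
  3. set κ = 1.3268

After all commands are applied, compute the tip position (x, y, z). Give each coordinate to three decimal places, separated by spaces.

initial: κ=0.9941, φ=140.87°, ℓ=2.0765
cmd 1: set κ=0.3673 → (κ,φ,ℓ)=(0.3673,140.87°,2.0765) → tip=(-0.5851,0.4760,1.8810)
cmd 2: set ℓ=0.5441 → (κ,φ,ℓ)=(0.3673,140.87°,0.5441) → tip=(-0.0420,0.0342,0.5405)
cmd 3: set κ=1.3268 → (κ,φ,ℓ)=(1.3268,140.87°,0.5441) → tip=(-0.1458,0.1187,0.4981)

-0.146 0.119 0.498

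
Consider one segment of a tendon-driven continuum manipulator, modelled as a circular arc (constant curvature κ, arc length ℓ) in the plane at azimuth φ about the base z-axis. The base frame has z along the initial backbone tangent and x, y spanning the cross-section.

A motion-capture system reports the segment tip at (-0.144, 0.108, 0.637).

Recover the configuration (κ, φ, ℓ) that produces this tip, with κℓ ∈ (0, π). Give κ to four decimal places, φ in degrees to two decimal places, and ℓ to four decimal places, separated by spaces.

ρ = √(x²+y²) = √(-0.144² + 0.108²) = 0.18000
φ = atan2(y, x) mod 360° = atan2(0.108, -0.144) = 143.1301°
|p|² = ρ² + z² = 0.18000² + 0.637² = 0.43817
κ = 2ρ / |p|² = 2×0.18000 / 0.43817 = 0.82160
θ = 2·atan2(ρ, z) = 2·atan2(0.18000, 0.637) = 0.55079 rad
ℓ = θ/κ = 0.55079/0.82160 = 0.67039

0.8216 143.13 0.6704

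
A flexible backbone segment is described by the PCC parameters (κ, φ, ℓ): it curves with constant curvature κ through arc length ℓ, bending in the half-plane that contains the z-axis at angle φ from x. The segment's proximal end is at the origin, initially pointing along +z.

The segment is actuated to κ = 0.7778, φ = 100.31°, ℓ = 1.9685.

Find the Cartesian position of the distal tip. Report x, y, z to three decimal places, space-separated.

θ = κ·ℓ = 0.7778 × 1.9685 = 1.53110 rad
ρ = (1 − cos θ)/κ = (1 − 0.03969)/0.7778 = 1.23465
z = sin θ / κ = 0.99921/0.7778 = 1.28466
x = ρ cos φ = 1.23465 × cos(100.31°) = -0.22097
y = ρ sin φ = 1.23465 × sin(100.31°) = 1.21472

-0.221 1.215 1.285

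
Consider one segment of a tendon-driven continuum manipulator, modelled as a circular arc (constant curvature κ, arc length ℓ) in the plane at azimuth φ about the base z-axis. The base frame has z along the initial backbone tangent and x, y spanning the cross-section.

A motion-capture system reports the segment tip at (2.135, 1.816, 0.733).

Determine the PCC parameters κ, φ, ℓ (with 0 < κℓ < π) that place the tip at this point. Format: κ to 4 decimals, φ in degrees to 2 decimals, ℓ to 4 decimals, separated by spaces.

0.6679 40.38 3.9379

ρ = √(x²+y²) = √(2.135² + 1.816²) = 2.80287
φ = atan2(y, x) mod 360° = atan2(1.816, 2.135) = 40.3840°
|p|² = ρ² + z² = 2.80287² + 0.733² = 8.39337
κ = 2ρ / |p|² = 2×2.80287 / 8.39337 = 0.66788
θ = 2·atan2(ρ, z) = 2·atan2(2.80287, 0.733) = 2.63001 rad
ℓ = θ/κ = 2.63001/0.66788 = 3.93787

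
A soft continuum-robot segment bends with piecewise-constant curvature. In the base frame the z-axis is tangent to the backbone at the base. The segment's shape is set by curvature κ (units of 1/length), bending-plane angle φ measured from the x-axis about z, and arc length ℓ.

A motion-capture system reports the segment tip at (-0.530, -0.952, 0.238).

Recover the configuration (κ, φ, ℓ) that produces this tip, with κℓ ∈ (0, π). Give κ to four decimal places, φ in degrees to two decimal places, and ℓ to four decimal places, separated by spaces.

ρ = √(x²+y²) = √(-0.530² + -0.952²) = 1.08959
φ = atan2(y, x) mod 360° = atan2(-0.952, -0.530) = 240.8943°
|p|² = ρ² + z² = 1.08959² + 0.238² = 1.24385
κ = 2ρ / |p|² = 2×1.08959 / 1.24385 = 1.75196
θ = 2·atan2(ρ, z) = 2·atan2(1.08959, 0.238) = 2.71149 rad
ℓ = θ/κ = 2.71149/1.75196 = 1.54768

1.7520 240.89 1.5477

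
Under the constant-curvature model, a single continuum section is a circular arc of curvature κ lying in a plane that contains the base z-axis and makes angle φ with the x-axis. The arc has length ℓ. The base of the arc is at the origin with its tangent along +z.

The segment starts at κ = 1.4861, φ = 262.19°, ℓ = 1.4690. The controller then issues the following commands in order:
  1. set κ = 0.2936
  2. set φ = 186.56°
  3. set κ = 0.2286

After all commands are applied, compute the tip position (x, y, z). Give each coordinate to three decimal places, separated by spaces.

initial: κ=1.4861, φ=262.19°, ℓ=1.4690
cmd 1: set κ=0.2936 → (κ,φ,ℓ)=(0.2936,262.19°,1.4690) → tip=(-0.0424,-0.3090,1.4239)
cmd 2: set φ=186.56° → (κ,φ,ℓ)=(0.2936,186.56°,1.4690) → tip=(-0.3099,-0.0356,1.4239)
cmd 3: set κ=0.2286 → (κ,φ,ℓ)=(0.2286,186.56°,1.4690) → tip=(-0.2427,-0.0279,1.4415)

-0.243 -0.028 1.442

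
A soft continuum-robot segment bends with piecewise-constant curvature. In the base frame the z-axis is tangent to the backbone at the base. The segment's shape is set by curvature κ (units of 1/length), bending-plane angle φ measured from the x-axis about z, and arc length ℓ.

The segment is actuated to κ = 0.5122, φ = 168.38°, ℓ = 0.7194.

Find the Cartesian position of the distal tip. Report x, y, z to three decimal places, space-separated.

-0.128 0.026 0.703

θ = κ·ℓ = 0.5122 × 0.7194 = 0.36848 rad
ρ = (1 − cos θ)/κ = (1 − 0.93288)/0.5122 = 0.13105
z = sin θ / κ = 0.36019/0.5122 = 0.70323
x = ρ cos φ = 0.13105 × cos(168.38°) = -0.12836
y = ρ sin φ = 0.13105 × sin(168.38°) = 0.02640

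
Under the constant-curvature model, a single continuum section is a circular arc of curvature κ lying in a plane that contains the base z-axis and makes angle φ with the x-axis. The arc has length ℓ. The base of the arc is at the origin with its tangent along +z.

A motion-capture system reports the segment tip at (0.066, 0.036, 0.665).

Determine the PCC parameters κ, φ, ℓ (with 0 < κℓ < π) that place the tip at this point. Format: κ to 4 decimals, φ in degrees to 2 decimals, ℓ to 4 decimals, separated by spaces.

0.3357 28.61 0.6707

ρ = √(x²+y²) = √(0.066² + 0.036²) = 0.07518
φ = atan2(y, x) mod 360° = atan2(0.036, 0.066) = 28.6105°
|p|² = ρ² + z² = 0.07518² + 0.665² = 0.44788
κ = 2ρ / |p|² = 2×0.07518 / 0.44788 = 0.33572
θ = 2·atan2(ρ, z) = 2·atan2(0.07518, 0.665) = 0.22515 rad
ℓ = θ/κ = 0.22515/0.33572 = 0.67065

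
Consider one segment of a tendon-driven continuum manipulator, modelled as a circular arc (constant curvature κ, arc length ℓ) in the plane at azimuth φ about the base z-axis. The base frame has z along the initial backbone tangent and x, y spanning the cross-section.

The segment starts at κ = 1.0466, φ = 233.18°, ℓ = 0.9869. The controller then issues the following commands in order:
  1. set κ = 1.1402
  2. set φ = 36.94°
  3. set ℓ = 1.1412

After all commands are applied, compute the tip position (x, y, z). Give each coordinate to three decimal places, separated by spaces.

initial: κ=1.0466, φ=233.18°, ℓ=0.9869
cmd 1: set κ=1.1402 → (κ,φ,ℓ)=(1.1402,233.18°,0.9869) → tip=(-0.2991,-0.3995,0.7914)
cmd 2: set φ=36.94° → (κ,φ,ℓ)=(1.1402,36.94°,0.9869) → tip=(0.3989,0.2999,0.7914)
cmd 3: set ℓ=1.1412 → (κ,φ,ℓ)=(1.1402,36.94°,1.1412) → tip=(0.5143,0.3867,0.8454)

0.514 0.387 0.845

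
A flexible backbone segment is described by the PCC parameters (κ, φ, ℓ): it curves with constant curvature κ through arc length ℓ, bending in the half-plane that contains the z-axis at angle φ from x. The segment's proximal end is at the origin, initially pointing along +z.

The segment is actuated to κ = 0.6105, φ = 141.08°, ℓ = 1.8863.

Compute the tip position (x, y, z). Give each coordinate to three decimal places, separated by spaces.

-0.756 0.610 1.496

θ = κ·ℓ = 0.6105 × 1.8863 = 1.15159 rad
ρ = (1 − cos θ)/κ = (1 − 0.40704)/0.6105 = 0.97127
z = sin θ / κ = 0.91341/0.6105 = 1.49617
x = ρ cos φ = 0.97127 × cos(141.08°) = -0.75567
y = ρ sin φ = 0.97127 × sin(141.08°) = 0.61019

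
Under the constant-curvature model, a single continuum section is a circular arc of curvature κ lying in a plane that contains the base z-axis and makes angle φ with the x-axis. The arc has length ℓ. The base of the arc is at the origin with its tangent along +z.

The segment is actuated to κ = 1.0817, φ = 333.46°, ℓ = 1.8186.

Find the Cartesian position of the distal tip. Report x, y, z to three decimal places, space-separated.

1.146 -0.573 0.853

θ = κ·ℓ = 1.0817 × 1.8186 = 1.96718 rad
ρ = (1 − cos θ)/κ = (1 − -0.38608)/1.0817 = 1.28139
z = sin θ / κ = 0.92246/1.0817 = 0.85279
x = ρ cos φ = 1.28139 × cos(333.46°) = 1.14636
y = ρ sin φ = 1.28139 × sin(333.46°) = -0.57256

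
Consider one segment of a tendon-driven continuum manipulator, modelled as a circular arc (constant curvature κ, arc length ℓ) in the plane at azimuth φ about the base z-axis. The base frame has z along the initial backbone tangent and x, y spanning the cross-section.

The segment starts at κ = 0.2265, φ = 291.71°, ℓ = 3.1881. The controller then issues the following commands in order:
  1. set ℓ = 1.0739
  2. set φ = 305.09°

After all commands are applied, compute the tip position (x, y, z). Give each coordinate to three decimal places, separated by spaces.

initial: κ=0.2265, φ=291.71°, ℓ=3.1881
cmd 1: set ℓ=1.0739 → (κ,φ,ℓ)=(0.2265,291.71°,1.0739) → tip=(0.0481,-0.1207,1.0633)
cmd 2: set φ=305.09° → (κ,φ,ℓ)=(0.2265,305.09°,1.0739) → tip=(0.0747,-0.1063,1.0633)

0.075 -0.106 1.063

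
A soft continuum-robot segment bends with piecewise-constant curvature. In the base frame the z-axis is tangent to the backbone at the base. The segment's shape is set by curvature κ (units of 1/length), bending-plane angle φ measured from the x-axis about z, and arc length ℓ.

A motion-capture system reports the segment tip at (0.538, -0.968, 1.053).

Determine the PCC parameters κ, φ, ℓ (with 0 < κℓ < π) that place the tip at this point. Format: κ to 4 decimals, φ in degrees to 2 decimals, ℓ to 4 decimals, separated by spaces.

ρ = √(x²+y²) = √(0.538² + -0.968²) = 1.10746
φ = atan2(y, x) mod 360° = atan2(-0.968, 0.538) = 299.0647°
|p|² = ρ² + z² = 1.10746² + 1.053² = 2.33528
κ = 2ρ / |p|² = 2×1.10746 / 2.33528 = 0.94846
θ = 2·atan2(ρ, z) = 2·atan2(1.10746, 1.053) = 1.62120 rad
ℓ = θ/κ = 1.62120/0.94846 = 1.70930

0.9485 299.06 1.7093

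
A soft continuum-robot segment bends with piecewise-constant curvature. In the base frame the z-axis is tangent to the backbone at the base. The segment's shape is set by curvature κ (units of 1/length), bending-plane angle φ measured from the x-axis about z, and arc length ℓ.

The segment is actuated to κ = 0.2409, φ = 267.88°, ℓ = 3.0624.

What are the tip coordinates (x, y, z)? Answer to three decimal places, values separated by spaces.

θ = κ·ℓ = 0.2409 × 3.0624 = 0.73773 rad
ρ = (1 − cos θ)/κ = (1 − 0.74000)/0.2409 = 1.07930
z = sin θ / κ = 0.67261/0.2409 = 2.79208
x = ρ cos φ = 1.07930 × cos(267.88°) = -0.03993
y = ρ sin φ = 1.07930 × sin(267.88°) = -1.07856

-0.040 -1.079 2.792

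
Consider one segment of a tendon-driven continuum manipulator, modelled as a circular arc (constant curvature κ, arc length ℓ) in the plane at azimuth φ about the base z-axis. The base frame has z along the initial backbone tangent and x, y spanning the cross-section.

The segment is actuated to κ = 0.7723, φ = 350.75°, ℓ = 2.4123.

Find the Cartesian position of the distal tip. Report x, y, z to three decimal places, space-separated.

θ = κ·ℓ = 0.7723 × 2.4123 = 1.86302 rad
ρ = (1 − cos θ)/κ = (1 − -0.28808)/0.7723 = 1.66785
z = sin θ / κ = 0.95761/0.7723 = 1.23994
x = ρ cos φ = 1.66785 × cos(350.75°) = 1.64616
y = ρ sin φ = 1.66785 × sin(350.75°) = -0.26809

1.646 -0.268 1.240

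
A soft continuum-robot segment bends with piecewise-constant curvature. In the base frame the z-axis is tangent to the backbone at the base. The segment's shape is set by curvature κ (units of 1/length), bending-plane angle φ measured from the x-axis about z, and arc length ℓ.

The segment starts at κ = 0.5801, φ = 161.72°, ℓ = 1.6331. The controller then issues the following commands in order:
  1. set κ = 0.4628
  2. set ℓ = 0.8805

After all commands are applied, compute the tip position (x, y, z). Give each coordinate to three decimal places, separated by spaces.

-0.168 0.055 0.856

initial: κ=0.5801, φ=161.72°, ℓ=1.6331
cmd 1: set κ=0.4628 → (κ,φ,ℓ)=(0.4628,161.72°,1.6331) → tip=(-0.5586,0.1845,1.4820)
cmd 2: set ℓ=0.8805 → (κ,φ,ℓ)=(0.4628,161.72°,0.8805) → tip=(-0.1680,0.0555,0.8563)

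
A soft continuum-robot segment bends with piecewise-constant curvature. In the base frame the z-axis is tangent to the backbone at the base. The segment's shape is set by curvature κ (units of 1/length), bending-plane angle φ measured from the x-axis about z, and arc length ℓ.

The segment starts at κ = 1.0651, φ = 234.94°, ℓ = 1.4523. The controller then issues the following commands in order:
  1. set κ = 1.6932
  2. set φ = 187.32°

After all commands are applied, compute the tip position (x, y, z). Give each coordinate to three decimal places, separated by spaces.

-1.040 -0.134 0.373

initial: κ=1.0651, φ=234.94°, ℓ=1.4523
cmd 1: set κ=1.6932 → (κ,φ,ℓ)=(1.6932,234.94°,1.4523) → tip=(-0.6025,-0.8586,0.3725)
cmd 2: set φ=187.32° → (κ,φ,ℓ)=(1.6932,187.32°,1.4523) → tip=(-1.0403,-0.1336,0.3725)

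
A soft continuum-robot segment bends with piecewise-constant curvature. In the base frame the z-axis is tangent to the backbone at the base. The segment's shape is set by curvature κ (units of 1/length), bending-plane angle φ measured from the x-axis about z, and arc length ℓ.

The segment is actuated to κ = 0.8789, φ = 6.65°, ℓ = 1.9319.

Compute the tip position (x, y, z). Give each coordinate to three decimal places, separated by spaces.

1.273 0.148 1.129

θ = κ·ℓ = 0.8789 × 1.9319 = 1.69795 rad
ρ = (1 − cos θ)/κ = (1 − -0.12681)/0.8789 = 1.28207
z = sin θ / κ = 0.99193/0.8789 = 1.12860
x = ρ cos φ = 1.28207 × cos(6.65°) = 1.27344
y = ρ sin φ = 1.28207 × sin(6.65°) = 0.14847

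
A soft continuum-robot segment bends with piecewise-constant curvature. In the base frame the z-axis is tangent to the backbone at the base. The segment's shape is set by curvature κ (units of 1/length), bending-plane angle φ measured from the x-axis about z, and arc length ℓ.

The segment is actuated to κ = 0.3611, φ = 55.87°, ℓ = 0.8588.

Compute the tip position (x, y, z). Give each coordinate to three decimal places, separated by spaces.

θ = κ·ℓ = 0.3611 × 0.8588 = 0.31011 rad
ρ = (1 − cos θ)/κ = (1 − 0.95230)/0.3611 = 0.13210
z = sin θ / κ = 0.30517/0.3611 = 0.84510
x = ρ cos φ = 0.13210 × cos(55.87°) = 0.07412
y = ρ sin φ = 0.13210 × sin(55.87°) = 0.10935

0.074 0.109 0.845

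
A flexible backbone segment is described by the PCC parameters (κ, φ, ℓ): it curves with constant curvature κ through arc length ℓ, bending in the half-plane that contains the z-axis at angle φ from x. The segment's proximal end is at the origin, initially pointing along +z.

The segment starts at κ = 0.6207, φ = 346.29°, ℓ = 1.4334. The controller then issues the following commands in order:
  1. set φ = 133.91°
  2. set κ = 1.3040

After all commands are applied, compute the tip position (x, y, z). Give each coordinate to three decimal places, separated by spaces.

-0.688 0.715 0.733

initial: κ=0.6207, φ=346.29°, ℓ=1.4334
cmd 1: set φ=133.91° → (κ,φ,ℓ)=(0.6207,133.91°,1.4334) → tip=(-0.4138,0.4299,1.2516)
cmd 2: set κ=1.3040 → (κ,φ,ℓ)=(1.3040,133.91°,1.4334) → tip=(-0.6882,0.7149,0.7330)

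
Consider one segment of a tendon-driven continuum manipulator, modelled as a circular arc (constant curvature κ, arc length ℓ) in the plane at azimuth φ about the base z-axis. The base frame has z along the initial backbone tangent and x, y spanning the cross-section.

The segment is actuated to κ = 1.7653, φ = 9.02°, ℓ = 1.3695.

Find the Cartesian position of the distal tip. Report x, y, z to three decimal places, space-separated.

θ = κ·ℓ = 1.7653 × 1.3695 = 2.41758 rad
ρ = (1 − cos θ)/κ = (1 − -0.74915)/1.7653 = 0.99085
z = sin θ / κ = 0.66240/1.7653 = 0.37523
x = ρ cos φ = 0.99085 × cos(9.02°) = 0.97860
y = ρ sin φ = 0.99085 × sin(9.02°) = 0.15535

0.979 0.155 0.375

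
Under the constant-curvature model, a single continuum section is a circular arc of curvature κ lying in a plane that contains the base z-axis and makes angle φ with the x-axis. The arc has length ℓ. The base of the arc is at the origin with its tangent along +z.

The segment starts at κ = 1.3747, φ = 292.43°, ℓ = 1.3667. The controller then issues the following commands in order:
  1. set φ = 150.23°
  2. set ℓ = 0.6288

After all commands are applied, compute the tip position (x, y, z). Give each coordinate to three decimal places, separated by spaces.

-0.222 0.127 0.553

initial: κ=1.3747, φ=292.43°, ℓ=1.3667
cmd 1: set φ=150.23° → (κ,φ,ℓ)=(1.3747,150.23°,1.3667) → tip=(-0.8229,0.4707,0.6932)
cmd 2: set ℓ=0.6288 → (κ,φ,ℓ)=(1.3747,150.23°,0.6288) → tip=(-0.2216,0.1267,0.5534)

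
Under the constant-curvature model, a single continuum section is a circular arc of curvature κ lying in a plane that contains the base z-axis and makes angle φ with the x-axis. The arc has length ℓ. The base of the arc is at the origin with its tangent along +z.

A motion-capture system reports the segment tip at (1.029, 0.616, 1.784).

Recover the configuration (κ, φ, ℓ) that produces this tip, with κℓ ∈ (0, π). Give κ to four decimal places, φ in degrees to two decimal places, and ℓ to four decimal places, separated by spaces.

ρ = √(x²+y²) = √(1.029² + 0.616²) = 1.19929
φ = atan2(y, x) mod 360° = atan2(0.616, 1.029) = 30.9064°
|p|² = ρ² + z² = 1.19929² + 1.784² = 4.62095
κ = 2ρ / |p|² = 2×1.19929 / 4.62095 = 0.51907
θ = 2·atan2(ρ, z) = 2·atan2(1.19929, 1.784) = 1.18371 rad
ℓ = θ/κ = 1.18371/0.51907 = 2.28047

0.5191 30.91 2.2805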